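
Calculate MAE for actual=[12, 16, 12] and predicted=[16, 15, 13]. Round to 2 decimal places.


Absolute errors: [4, 1, 1]
Sum of absolute errors = 6
MAE = 6 / 3 = 2.00

2.00


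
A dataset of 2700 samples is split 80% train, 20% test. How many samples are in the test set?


Train samples = 2700 * 80% = 2160
Test samples = 2700 - 2160
= 540

540


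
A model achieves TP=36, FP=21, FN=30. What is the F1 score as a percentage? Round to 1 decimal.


Precision = TP / (TP + FP) = 36 / 57 = 0.6316
Recall = TP / (TP + FN) = 36 / 66 = 0.5455
F1 = 2 * P * R / (P + R)
= 2 * 0.6316 * 0.5455 / (0.6316 + 0.5455)
= 0.689 / 1.177
= 0.5854
As percentage: 58.5%

58.5


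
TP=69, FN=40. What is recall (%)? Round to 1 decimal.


Recall = TP / (TP + FN) * 100
= 69 / (69 + 40)
= 69 / 109
= 0.633
= 63.3%

63.3


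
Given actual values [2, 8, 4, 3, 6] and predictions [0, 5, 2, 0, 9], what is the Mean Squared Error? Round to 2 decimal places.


Differences: [2, 3, 2, 3, -3]
Squared errors: [4, 9, 4, 9, 9]
Sum of squared errors = 35
MSE = 35 / 5 = 7.00

7.00


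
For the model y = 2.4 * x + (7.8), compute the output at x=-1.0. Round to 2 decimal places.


y = 2.4 * -1.0 + (7.8)
= -2.4 + (7.8)
= 5.40

5.40


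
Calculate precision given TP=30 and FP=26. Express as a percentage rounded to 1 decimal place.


Precision = TP / (TP + FP) * 100
= 30 / (30 + 26)
= 30 / 56
= 0.5357
= 53.6%

53.6


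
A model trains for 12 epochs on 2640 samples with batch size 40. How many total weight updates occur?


Iterations per epoch = 2640 / 40 = 66
Total updates = iterations_per_epoch * epochs
= 66 * 12
= 792

792


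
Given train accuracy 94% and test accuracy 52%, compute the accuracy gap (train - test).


Gap = train_accuracy - test_accuracy
= 94 - 52
= 42%
This large gap strongly indicates overfitting.

42


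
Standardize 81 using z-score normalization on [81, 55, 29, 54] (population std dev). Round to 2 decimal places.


Mean = (81 + 55 + 29 + 54) / 4 = 54.75
Variance = sum((x_i - mean)^2) / n = 338.1875
Std = sqrt(338.1875) = 18.3899
Z = (x - mean) / std
= (81 - 54.75) / 18.3899
= 26.25 / 18.3899
= 1.43

1.43


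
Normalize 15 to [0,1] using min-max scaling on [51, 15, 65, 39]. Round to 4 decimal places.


Min = 15, Max = 65
Range = 65 - 15 = 50
Scaled = (x - min) / (max - min)
= (15 - 15) / 50
= 0 / 50
= 0.0000

0.0000


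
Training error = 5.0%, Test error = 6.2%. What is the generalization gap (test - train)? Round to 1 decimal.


Generalization gap = test_error - train_error
= 6.2 - 5.0
= 1.2%
A small gap suggests good generalization.

1.2


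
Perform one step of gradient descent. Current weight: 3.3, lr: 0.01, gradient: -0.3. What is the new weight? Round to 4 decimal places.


w_new = w_old - lr * gradient
= 3.3 - 0.01 * -0.3
= 3.3 - (-0.003)
= 3.3030

3.3030


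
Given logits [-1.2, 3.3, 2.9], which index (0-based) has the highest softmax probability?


Softmax is a monotonic transformation, so it preserves the argmax.
We need to find the index of the maximum logit.
Index 0: -1.2
Index 1: 3.3
Index 2: 2.9
Maximum logit = 3.3 at index 1

1


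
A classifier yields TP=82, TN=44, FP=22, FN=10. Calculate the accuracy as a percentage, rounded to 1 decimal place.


Accuracy = (TP + TN) / (TP + TN + FP + FN) * 100
= (82 + 44) / (82 + 44 + 22 + 10)
= 126 / 158
= 0.7975
= 79.7%

79.7


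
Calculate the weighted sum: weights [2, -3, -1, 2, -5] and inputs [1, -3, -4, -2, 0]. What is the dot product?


Element-wise products:
2 * 1 = 2
-3 * -3 = 9
-1 * -4 = 4
2 * -2 = -4
-5 * 0 = 0
Sum = 2 + 9 + 4 + -4 + 0
= 11

11


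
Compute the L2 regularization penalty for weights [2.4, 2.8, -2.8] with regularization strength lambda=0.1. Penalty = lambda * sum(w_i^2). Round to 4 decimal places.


Squaring each weight:
2.4^2 = 5.76
2.8^2 = 7.84
(-2.8)^2 = 7.84
Sum of squares = 21.44
Penalty = 0.1 * 21.44 = 2.1440

2.1440


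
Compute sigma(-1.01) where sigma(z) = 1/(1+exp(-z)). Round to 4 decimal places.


sigmoid(z) = 1 / (1 + exp(-z))
exp(-(-1.01)) = exp(1.01) = 2.7456
1 + 2.7456 = 3.7456
1 / 3.7456 = 0.2670

0.2670


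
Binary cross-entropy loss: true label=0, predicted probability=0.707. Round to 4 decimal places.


For y=0: Loss = -log(1-p)
= -log(1 - 0.707)
= -log(0.293)
= -(-1.2276)
= 1.2276

1.2276


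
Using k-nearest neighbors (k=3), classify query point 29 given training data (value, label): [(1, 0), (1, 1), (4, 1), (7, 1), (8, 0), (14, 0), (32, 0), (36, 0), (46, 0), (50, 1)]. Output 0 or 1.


Distances from query 29:
Point 32 (class 0): distance = 3
Point 36 (class 0): distance = 7
Point 14 (class 0): distance = 15
K=3 nearest neighbors: classes = [0, 0, 0]
Votes for class 1: 0 / 3
Majority vote => class 0

0


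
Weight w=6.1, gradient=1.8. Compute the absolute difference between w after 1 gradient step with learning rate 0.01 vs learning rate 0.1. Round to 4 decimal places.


With lr=0.01: w_new = 6.1 - 0.01 * 1.8 = 6.082
With lr=0.1: w_new = 6.1 - 0.1 * 1.8 = 5.92
Absolute difference = |6.082 - 5.92|
= 0.1620

0.1620


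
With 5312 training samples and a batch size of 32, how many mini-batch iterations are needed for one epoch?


Iterations per epoch = dataset_size / batch_size
= 5312 / 32
= 166

166


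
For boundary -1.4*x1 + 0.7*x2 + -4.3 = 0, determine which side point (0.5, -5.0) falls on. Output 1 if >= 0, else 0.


Compute -1.4 * 0.5 + 0.7 * -5.0 + -4.3
= -0.7 + -3.5 + -4.3
= -8.5
Since -8.5 < 0, the point is on the negative side.

0


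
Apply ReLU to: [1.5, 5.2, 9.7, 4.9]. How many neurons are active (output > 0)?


ReLU(x) = max(0, x) for each element:
ReLU(1.5) = 1.5
ReLU(5.2) = 5.2
ReLU(9.7) = 9.7
ReLU(4.9) = 4.9
Active neurons (>0): 4

4


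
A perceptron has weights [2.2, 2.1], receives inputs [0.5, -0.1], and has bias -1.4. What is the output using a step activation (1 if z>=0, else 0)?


z = w . x + b
= 2.2*0.5 + 2.1*-0.1 + -1.4
= 1.1 + -0.21 + -1.4
= 0.89 + -1.4
= -0.51
Since z = -0.51 < 0, output = 0

0


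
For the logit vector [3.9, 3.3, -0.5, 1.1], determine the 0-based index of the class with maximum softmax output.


Softmax is a monotonic transformation, so it preserves the argmax.
We need to find the index of the maximum logit.
Index 0: 3.9
Index 1: 3.3
Index 2: -0.5
Index 3: 1.1
Maximum logit = 3.9 at index 0

0


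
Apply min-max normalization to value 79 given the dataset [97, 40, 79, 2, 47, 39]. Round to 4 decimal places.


Min = 2, Max = 97
Range = 97 - 2 = 95
Scaled = (x - min) / (max - min)
= (79 - 2) / 95
= 77 / 95
= 0.8105

0.8105


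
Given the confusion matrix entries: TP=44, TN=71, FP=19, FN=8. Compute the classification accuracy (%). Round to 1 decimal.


Accuracy = (TP + TN) / (TP + TN + FP + FN) * 100
= (44 + 71) / (44 + 71 + 19 + 8)
= 115 / 142
= 0.8099
= 81.0%

81.0


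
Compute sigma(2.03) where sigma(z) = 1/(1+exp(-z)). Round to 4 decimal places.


sigmoid(z) = 1 / (1 + exp(-z))
exp(-(2.03)) = exp(-2.03) = 0.1313
1 + 0.1313 = 1.1313
1 / 1.1313 = 0.8839

0.8839


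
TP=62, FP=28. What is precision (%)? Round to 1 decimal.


Precision = TP / (TP + FP) * 100
= 62 / (62 + 28)
= 62 / 90
= 0.6889
= 68.9%

68.9


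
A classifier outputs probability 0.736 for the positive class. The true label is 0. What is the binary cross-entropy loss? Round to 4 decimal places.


For y=0: Loss = -log(1-p)
= -log(1 - 0.736)
= -log(0.264)
= -(-1.3318)
= 1.3318

1.3318


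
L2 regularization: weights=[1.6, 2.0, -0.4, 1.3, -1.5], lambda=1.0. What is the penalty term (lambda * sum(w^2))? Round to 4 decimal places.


Squaring each weight:
1.6^2 = 2.56
2.0^2 = 4.0
(-0.4)^2 = 0.16
1.3^2 = 1.69
(-1.5)^2 = 2.25
Sum of squares = 10.66
Penalty = 1.0 * 10.66 = 10.6600

10.6600


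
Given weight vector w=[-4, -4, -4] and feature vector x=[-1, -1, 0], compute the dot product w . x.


Element-wise products:
-4 * -1 = 4
-4 * -1 = 4
-4 * 0 = 0
Sum = 4 + 4 + 0
= 8

8


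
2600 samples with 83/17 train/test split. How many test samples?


Train samples = 2600 * 83% = 2158
Test samples = 2600 - 2158
= 442

442


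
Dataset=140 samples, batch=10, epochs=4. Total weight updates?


Iterations per epoch = 140 / 10 = 14
Total updates = iterations_per_epoch * epochs
= 14 * 4
= 56

56


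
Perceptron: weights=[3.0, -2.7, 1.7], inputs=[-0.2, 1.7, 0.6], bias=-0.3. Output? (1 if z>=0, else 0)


z = w . x + b
= 3.0*-0.2 + -2.7*1.7 + 1.7*0.6 + -0.3
= -0.6 + -4.59 + 1.02 + -0.3
= -4.17 + -0.3
= -4.47
Since z = -4.47 < 0, output = 0

0


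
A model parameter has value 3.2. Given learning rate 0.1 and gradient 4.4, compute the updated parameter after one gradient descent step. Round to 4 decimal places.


w_new = w_old - lr * gradient
= 3.2 - 0.1 * 4.4
= 3.2 - (0.44)
= 2.7600

2.7600


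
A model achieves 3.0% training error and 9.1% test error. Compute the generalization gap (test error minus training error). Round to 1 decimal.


Generalization gap = test_error - train_error
= 9.1 - 3.0
= 6.1%
A moderate gap.

6.1


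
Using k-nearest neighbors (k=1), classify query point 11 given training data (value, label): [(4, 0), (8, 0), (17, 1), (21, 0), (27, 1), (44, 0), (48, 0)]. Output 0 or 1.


Distances from query 11:
Point 8 (class 0): distance = 3
K=1 nearest neighbors: classes = [0]
Votes for class 1: 0 / 1
Majority vote => class 0

0


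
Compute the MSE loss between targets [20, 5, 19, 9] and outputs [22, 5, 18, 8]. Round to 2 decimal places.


Differences: [-2, 0, 1, 1]
Squared errors: [4, 0, 1, 1]
Sum of squared errors = 6
MSE = 6 / 4 = 1.50

1.50


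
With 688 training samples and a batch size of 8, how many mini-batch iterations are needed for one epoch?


Iterations per epoch = dataset_size / batch_size
= 688 / 8
= 86

86


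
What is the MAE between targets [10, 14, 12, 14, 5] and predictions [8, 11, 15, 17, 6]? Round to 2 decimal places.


Absolute errors: [2, 3, 3, 3, 1]
Sum of absolute errors = 12
MAE = 12 / 5 = 2.40

2.40


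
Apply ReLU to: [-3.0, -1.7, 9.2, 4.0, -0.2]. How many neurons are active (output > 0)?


ReLU(x) = max(0, x) for each element:
ReLU(-3.0) = 0
ReLU(-1.7) = 0
ReLU(9.2) = 9.2
ReLU(4.0) = 4.0
ReLU(-0.2) = 0
Active neurons (>0): 2

2


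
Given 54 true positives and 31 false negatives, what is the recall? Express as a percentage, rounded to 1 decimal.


Recall = TP / (TP + FN) * 100
= 54 / (54 + 31)
= 54 / 85
= 0.6353
= 63.5%

63.5


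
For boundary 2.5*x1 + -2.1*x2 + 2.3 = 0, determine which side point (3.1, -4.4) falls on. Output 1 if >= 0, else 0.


Compute 2.5 * 3.1 + -2.1 * -4.4 + 2.3
= 7.75 + 9.24 + 2.3
= 19.29
Since 19.29 >= 0, the point is on the positive side.

1


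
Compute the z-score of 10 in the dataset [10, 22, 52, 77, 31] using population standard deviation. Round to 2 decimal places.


Mean = (10 + 22 + 52 + 77 + 31) / 5 = 38.4
Variance = sum((x_i - mean)^2) / n = 561.04
Std = sqrt(561.04) = 23.6863
Z = (x - mean) / std
= (10 - 38.4) / 23.6863
= -28.4 / 23.6863
= -1.20

-1.20


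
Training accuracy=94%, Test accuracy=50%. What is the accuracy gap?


Gap = train_accuracy - test_accuracy
= 94 - 50
= 44%
This large gap strongly indicates overfitting.

44


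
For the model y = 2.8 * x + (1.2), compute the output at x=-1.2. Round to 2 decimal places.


y = 2.8 * -1.2 + (1.2)
= -3.36 + (1.2)
= -2.16

-2.16


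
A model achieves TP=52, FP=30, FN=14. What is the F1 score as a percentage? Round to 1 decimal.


Precision = TP / (TP + FP) = 52 / 82 = 0.6341
Recall = TP / (TP + FN) = 52 / 66 = 0.7879
F1 = 2 * P * R / (P + R)
= 2 * 0.6341 * 0.7879 / (0.6341 + 0.7879)
= 0.9993 / 1.422
= 0.7027
As percentage: 70.3%

70.3


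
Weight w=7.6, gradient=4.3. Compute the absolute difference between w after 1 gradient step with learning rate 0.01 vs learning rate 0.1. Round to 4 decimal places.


With lr=0.01: w_new = 7.6 - 0.01 * 4.3 = 7.557
With lr=0.1: w_new = 7.6 - 0.1 * 4.3 = 7.17
Absolute difference = |7.557 - 7.17|
= 0.3870

0.3870


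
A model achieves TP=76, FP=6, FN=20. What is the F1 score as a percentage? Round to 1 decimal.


Precision = TP / (TP + FP) = 76 / 82 = 0.9268
Recall = TP / (TP + FN) = 76 / 96 = 0.7917
F1 = 2 * P * R / (P + R)
= 2 * 0.9268 * 0.7917 / (0.9268 + 0.7917)
= 1.4675 / 1.7185
= 0.8539
As percentage: 85.4%

85.4


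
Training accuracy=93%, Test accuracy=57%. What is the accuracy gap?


Gap = train_accuracy - test_accuracy
= 93 - 57
= 36%
This large gap strongly indicates overfitting.

36


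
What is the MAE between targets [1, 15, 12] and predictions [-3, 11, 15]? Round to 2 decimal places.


Absolute errors: [4, 4, 3]
Sum of absolute errors = 11
MAE = 11 / 3 = 3.67

3.67


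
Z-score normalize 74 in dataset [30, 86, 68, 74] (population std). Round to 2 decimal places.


Mean = (30 + 86 + 68 + 74) / 4 = 64.5
Variance = sum((x_i - mean)^2) / n = 438.75
Std = sqrt(438.75) = 20.9464
Z = (x - mean) / std
= (74 - 64.5) / 20.9464
= 9.5 / 20.9464
= 0.45

0.45


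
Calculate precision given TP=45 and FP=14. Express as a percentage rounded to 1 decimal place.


Precision = TP / (TP + FP) * 100
= 45 / (45 + 14)
= 45 / 59
= 0.7627
= 76.3%

76.3


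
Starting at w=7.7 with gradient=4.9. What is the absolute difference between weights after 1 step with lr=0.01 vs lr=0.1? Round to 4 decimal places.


With lr=0.01: w_new = 7.7 - 0.01 * 4.9 = 7.651
With lr=0.1: w_new = 7.7 - 0.1 * 4.9 = 7.21
Absolute difference = |7.651 - 7.21|
= 0.4410

0.4410


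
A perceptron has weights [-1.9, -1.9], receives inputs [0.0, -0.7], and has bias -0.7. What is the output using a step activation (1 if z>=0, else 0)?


z = w . x + b
= -1.9*0.0 + -1.9*-0.7 + -0.7
= -0.0 + 1.33 + -0.7
= 1.33 + -0.7
= 0.63
Since z = 0.63 >= 0, output = 1

1


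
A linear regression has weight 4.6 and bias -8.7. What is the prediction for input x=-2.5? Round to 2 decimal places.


y = 4.6 * -2.5 + (-8.7)
= -11.5 + (-8.7)
= -20.20

-20.20


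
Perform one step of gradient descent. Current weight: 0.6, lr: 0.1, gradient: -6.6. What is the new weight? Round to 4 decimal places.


w_new = w_old - lr * gradient
= 0.6 - 0.1 * -6.6
= 0.6 - (-0.66)
= 1.2600

1.2600


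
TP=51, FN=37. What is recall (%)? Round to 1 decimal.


Recall = TP / (TP + FN) * 100
= 51 / (51 + 37)
= 51 / 88
= 0.5795
= 58.0%

58.0


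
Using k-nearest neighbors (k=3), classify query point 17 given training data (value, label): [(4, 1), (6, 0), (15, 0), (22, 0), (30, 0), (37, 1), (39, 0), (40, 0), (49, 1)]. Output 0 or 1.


Distances from query 17:
Point 15 (class 0): distance = 2
Point 22 (class 0): distance = 5
Point 6 (class 0): distance = 11
K=3 nearest neighbors: classes = [0, 0, 0]
Votes for class 1: 0 / 3
Majority vote => class 0

0


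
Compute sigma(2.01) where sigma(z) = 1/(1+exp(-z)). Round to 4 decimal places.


sigmoid(z) = 1 / (1 + exp(-z))
exp(-(2.01)) = exp(-2.01) = 0.134
1 + 0.134 = 1.134
1 / 1.134 = 0.8818

0.8818


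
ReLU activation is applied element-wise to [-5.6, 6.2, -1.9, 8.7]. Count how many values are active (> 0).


ReLU(x) = max(0, x) for each element:
ReLU(-5.6) = 0
ReLU(6.2) = 6.2
ReLU(-1.9) = 0
ReLU(8.7) = 8.7
Active neurons (>0): 2

2


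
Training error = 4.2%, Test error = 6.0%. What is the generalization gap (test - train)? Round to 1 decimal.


Generalization gap = test_error - train_error
= 6.0 - 4.2
= 1.8%
A small gap suggests good generalization.

1.8


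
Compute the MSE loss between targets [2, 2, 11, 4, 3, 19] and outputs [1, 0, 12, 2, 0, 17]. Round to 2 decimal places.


Differences: [1, 2, -1, 2, 3, 2]
Squared errors: [1, 4, 1, 4, 9, 4]
Sum of squared errors = 23
MSE = 23 / 6 = 3.83

3.83


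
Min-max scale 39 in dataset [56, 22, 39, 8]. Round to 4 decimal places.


Min = 8, Max = 56
Range = 56 - 8 = 48
Scaled = (x - min) / (max - min)
= (39 - 8) / 48
= 31 / 48
= 0.6458

0.6458


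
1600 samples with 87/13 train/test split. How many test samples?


Train samples = 1600 * 87% = 1392
Test samples = 1600 - 1392
= 208

208


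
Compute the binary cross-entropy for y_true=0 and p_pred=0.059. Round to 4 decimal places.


For y=0: Loss = -log(1-p)
= -log(1 - 0.059)
= -log(0.941)
= -(-0.0608)
= 0.0608

0.0608


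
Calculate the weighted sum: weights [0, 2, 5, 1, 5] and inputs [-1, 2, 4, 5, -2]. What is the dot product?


Element-wise products:
0 * -1 = 0
2 * 2 = 4
5 * 4 = 20
1 * 5 = 5
5 * -2 = -10
Sum = 0 + 4 + 20 + 5 + -10
= 19

19


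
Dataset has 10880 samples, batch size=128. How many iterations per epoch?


Iterations per epoch = dataset_size / batch_size
= 10880 / 128
= 85

85


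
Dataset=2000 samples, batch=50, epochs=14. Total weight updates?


Iterations per epoch = 2000 / 50 = 40
Total updates = iterations_per_epoch * epochs
= 40 * 14
= 560

560


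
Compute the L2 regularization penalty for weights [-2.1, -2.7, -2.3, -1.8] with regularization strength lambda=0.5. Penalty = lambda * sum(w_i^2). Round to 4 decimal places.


Squaring each weight:
(-2.1)^2 = 4.41
(-2.7)^2 = 7.29
(-2.3)^2 = 5.29
(-1.8)^2 = 3.24
Sum of squares = 20.23
Penalty = 0.5 * 20.23 = 10.1150

10.1150


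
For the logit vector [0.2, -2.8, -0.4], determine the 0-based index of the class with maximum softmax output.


Softmax is a monotonic transformation, so it preserves the argmax.
We need to find the index of the maximum logit.
Index 0: 0.2
Index 1: -2.8
Index 2: -0.4
Maximum logit = 0.2 at index 0

0


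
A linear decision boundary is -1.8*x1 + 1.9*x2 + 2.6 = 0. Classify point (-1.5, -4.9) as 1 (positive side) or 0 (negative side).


Compute -1.8 * -1.5 + 1.9 * -4.9 + 2.6
= 2.7 + -9.31 + 2.6
= -4.01
Since -4.01 < 0, the point is on the negative side.

0


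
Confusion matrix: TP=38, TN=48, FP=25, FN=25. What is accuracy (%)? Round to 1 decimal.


Accuracy = (TP + TN) / (TP + TN + FP + FN) * 100
= (38 + 48) / (38 + 48 + 25 + 25)
= 86 / 136
= 0.6324
= 63.2%

63.2


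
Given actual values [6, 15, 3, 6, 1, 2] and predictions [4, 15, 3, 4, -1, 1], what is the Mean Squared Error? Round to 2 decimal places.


Differences: [2, 0, 0, 2, 2, 1]
Squared errors: [4, 0, 0, 4, 4, 1]
Sum of squared errors = 13
MSE = 13 / 6 = 2.17

2.17


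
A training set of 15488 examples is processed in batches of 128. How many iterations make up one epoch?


Iterations per epoch = dataset_size / batch_size
= 15488 / 128
= 121

121


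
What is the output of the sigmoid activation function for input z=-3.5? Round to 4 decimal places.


sigmoid(z) = 1 / (1 + exp(-z))
exp(-(-3.5)) = exp(3.5) = 33.1155
1 + 33.1155 = 34.1155
1 / 34.1155 = 0.0293

0.0293


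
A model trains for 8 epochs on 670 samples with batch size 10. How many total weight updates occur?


Iterations per epoch = 670 / 10 = 67
Total updates = iterations_per_epoch * epochs
= 67 * 8
= 536

536


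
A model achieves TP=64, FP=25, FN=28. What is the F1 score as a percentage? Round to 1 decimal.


Precision = TP / (TP + FP) = 64 / 89 = 0.7191
Recall = TP / (TP + FN) = 64 / 92 = 0.6957
F1 = 2 * P * R / (P + R)
= 2 * 0.7191 * 0.6957 / (0.7191 + 0.6957)
= 1.0005 / 1.4148
= 0.7072
As percentage: 70.7%

70.7


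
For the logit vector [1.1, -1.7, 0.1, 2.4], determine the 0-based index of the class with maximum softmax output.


Softmax is a monotonic transformation, so it preserves the argmax.
We need to find the index of the maximum logit.
Index 0: 1.1
Index 1: -1.7
Index 2: 0.1
Index 3: 2.4
Maximum logit = 2.4 at index 3

3


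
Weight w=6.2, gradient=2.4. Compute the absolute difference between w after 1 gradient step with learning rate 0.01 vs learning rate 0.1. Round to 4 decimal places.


With lr=0.01: w_new = 6.2 - 0.01 * 2.4 = 6.176
With lr=0.1: w_new = 6.2 - 0.1 * 2.4 = 5.96
Absolute difference = |6.176 - 5.96|
= 0.2160

0.2160


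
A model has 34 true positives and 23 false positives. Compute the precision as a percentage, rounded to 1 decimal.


Precision = TP / (TP + FP) * 100
= 34 / (34 + 23)
= 34 / 57
= 0.5965
= 59.6%

59.6


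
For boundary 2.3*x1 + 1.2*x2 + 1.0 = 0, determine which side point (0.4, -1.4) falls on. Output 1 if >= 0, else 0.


Compute 2.3 * 0.4 + 1.2 * -1.4 + 1.0
= 0.92 + -1.68 + 1.0
= 0.24
Since 0.24 >= 0, the point is on the positive side.

1


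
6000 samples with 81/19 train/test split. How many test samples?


Train samples = 6000 * 81% = 4860
Test samples = 6000 - 4860
= 1140

1140


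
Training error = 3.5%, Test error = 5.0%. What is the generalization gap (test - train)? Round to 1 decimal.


Generalization gap = test_error - train_error
= 5.0 - 3.5
= 1.5%
A small gap suggests good generalization.

1.5


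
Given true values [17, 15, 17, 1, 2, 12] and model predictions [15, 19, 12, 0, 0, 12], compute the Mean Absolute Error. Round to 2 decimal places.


Absolute errors: [2, 4, 5, 1, 2, 0]
Sum of absolute errors = 14
MAE = 14 / 6 = 2.33

2.33


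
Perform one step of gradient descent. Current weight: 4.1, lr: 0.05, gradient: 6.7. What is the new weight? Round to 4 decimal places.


w_new = w_old - lr * gradient
= 4.1 - 0.05 * 6.7
= 4.1 - (0.335)
= 3.7650

3.7650


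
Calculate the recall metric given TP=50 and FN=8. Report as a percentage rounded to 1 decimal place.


Recall = TP / (TP + FN) * 100
= 50 / (50 + 8)
= 50 / 58
= 0.8621
= 86.2%

86.2


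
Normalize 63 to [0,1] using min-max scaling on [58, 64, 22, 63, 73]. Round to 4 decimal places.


Min = 22, Max = 73
Range = 73 - 22 = 51
Scaled = (x - min) / (max - min)
= (63 - 22) / 51
= 41 / 51
= 0.8039

0.8039


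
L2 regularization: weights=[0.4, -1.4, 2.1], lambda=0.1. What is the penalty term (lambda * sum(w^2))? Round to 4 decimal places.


Squaring each weight:
0.4^2 = 0.16
(-1.4)^2 = 1.96
2.1^2 = 4.41
Sum of squares = 6.53
Penalty = 0.1 * 6.53 = 0.6530

0.6530


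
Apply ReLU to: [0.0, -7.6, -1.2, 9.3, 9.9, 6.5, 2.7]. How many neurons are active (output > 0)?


ReLU(x) = max(0, x) for each element:
ReLU(0.0) = 0
ReLU(-7.6) = 0
ReLU(-1.2) = 0
ReLU(9.3) = 9.3
ReLU(9.9) = 9.9
ReLU(6.5) = 6.5
ReLU(2.7) = 2.7
Active neurons (>0): 4

4


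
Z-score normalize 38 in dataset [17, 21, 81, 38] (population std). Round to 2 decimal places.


Mean = (17 + 21 + 81 + 38) / 4 = 39.25
Variance = sum((x_i - mean)^2) / n = 643.1875
Std = sqrt(643.1875) = 25.3611
Z = (x - mean) / std
= (38 - 39.25) / 25.3611
= -1.25 / 25.3611
= -0.05

-0.05


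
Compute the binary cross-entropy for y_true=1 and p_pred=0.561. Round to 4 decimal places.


For y=1: Loss = -log(p)
= -log(0.561)
= -(-0.578)
= 0.5780

0.5780


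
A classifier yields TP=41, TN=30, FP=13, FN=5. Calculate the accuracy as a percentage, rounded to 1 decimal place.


Accuracy = (TP + TN) / (TP + TN + FP + FN) * 100
= (41 + 30) / (41 + 30 + 13 + 5)
= 71 / 89
= 0.7978
= 79.8%

79.8


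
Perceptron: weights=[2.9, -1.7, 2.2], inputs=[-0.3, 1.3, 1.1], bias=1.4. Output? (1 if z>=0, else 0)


z = w . x + b
= 2.9*-0.3 + -1.7*1.3 + 2.2*1.1 + 1.4
= -0.87 + -2.21 + 2.42 + 1.4
= -0.66 + 1.4
= 0.74
Since z = 0.74 >= 0, output = 1

1


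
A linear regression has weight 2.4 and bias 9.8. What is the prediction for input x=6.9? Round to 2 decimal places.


y = 2.4 * 6.9 + (9.8)
= 16.56 + (9.8)
= 26.36

26.36


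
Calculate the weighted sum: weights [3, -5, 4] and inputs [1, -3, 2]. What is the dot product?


Element-wise products:
3 * 1 = 3
-5 * -3 = 15
4 * 2 = 8
Sum = 3 + 15 + 8
= 26

26


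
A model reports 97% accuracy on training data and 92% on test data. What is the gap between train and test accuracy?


Gap = train_accuracy - test_accuracy
= 97 - 92
= 5%
This moderate gap may indicate mild overfitting.

5


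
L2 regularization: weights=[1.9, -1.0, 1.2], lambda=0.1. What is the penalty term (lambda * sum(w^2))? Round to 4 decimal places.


Squaring each weight:
1.9^2 = 3.61
(-1.0)^2 = 1.0
1.2^2 = 1.44
Sum of squares = 6.05
Penalty = 0.1 * 6.05 = 0.6050

0.6050


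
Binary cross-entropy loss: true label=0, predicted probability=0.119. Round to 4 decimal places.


For y=0: Loss = -log(1-p)
= -log(1 - 0.119)
= -log(0.881)
= -(-0.1267)
= 0.1267

0.1267


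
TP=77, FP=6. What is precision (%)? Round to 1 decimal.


Precision = TP / (TP + FP) * 100
= 77 / (77 + 6)
= 77 / 83
= 0.9277
= 92.8%

92.8


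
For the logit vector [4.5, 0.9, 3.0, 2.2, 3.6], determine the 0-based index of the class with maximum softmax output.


Softmax is a monotonic transformation, so it preserves the argmax.
We need to find the index of the maximum logit.
Index 0: 4.5
Index 1: 0.9
Index 2: 3.0
Index 3: 2.2
Index 4: 3.6
Maximum logit = 4.5 at index 0

0


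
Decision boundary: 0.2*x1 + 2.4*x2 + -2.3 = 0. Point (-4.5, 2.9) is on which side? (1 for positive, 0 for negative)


Compute 0.2 * -4.5 + 2.4 * 2.9 + -2.3
= -0.9 + 6.96 + -2.3
= 3.76
Since 3.76 >= 0, the point is on the positive side.

1


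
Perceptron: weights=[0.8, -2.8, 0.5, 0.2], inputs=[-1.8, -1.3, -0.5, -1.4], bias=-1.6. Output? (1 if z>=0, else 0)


z = w . x + b
= 0.8*-1.8 + -2.8*-1.3 + 0.5*-0.5 + 0.2*-1.4 + -1.6
= -1.44 + 3.64 + -0.25 + -0.28 + -1.6
= 1.67 + -1.6
= 0.07
Since z = 0.07 >= 0, output = 1

1


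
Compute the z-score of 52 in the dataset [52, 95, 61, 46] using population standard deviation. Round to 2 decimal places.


Mean = (52 + 95 + 61 + 46) / 4 = 63.5
Variance = sum((x_i - mean)^2) / n = 359.25
Std = sqrt(359.25) = 18.9539
Z = (x - mean) / std
= (52 - 63.5) / 18.9539
= -11.5 / 18.9539
= -0.61

-0.61


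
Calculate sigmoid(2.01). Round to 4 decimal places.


sigmoid(z) = 1 / (1 + exp(-z))
exp(-(2.01)) = exp(-2.01) = 0.134
1 + 0.134 = 1.134
1 / 1.134 = 0.8818

0.8818


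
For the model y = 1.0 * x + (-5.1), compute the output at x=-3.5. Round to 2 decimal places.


y = 1.0 * -3.5 + (-5.1)
= -3.5 + (-5.1)
= -8.60

-8.60


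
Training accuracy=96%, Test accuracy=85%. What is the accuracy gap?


Gap = train_accuracy - test_accuracy
= 96 - 85
= 11%
This gap suggests the model is overfitting.

11


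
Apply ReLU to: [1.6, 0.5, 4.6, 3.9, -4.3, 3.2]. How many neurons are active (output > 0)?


ReLU(x) = max(0, x) for each element:
ReLU(1.6) = 1.6
ReLU(0.5) = 0.5
ReLU(4.6) = 4.6
ReLU(3.9) = 3.9
ReLU(-4.3) = 0
ReLU(3.2) = 3.2
Active neurons (>0): 5

5


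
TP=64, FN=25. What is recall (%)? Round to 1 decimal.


Recall = TP / (TP + FN) * 100
= 64 / (64 + 25)
= 64 / 89
= 0.7191
= 71.9%

71.9


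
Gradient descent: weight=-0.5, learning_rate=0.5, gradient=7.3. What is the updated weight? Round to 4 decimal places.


w_new = w_old - lr * gradient
= -0.5 - 0.5 * 7.3
= -0.5 - (3.65)
= -4.1500

-4.1500


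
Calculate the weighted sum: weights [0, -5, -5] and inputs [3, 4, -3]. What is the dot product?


Element-wise products:
0 * 3 = 0
-5 * 4 = -20
-5 * -3 = 15
Sum = 0 + -20 + 15
= -5

-5


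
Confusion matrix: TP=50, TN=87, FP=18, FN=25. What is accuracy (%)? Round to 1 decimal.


Accuracy = (TP + TN) / (TP + TN + FP + FN) * 100
= (50 + 87) / (50 + 87 + 18 + 25)
= 137 / 180
= 0.7611
= 76.1%

76.1


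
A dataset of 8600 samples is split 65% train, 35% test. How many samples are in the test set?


Train samples = 8600 * 65% = 5590
Test samples = 8600 - 5590
= 3010

3010


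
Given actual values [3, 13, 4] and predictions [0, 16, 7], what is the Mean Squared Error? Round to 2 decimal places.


Differences: [3, -3, -3]
Squared errors: [9, 9, 9]
Sum of squared errors = 27
MSE = 27 / 3 = 9.00

9.00


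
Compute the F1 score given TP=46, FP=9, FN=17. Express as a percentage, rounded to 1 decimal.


Precision = TP / (TP + FP) = 46 / 55 = 0.8364
Recall = TP / (TP + FN) = 46 / 63 = 0.7302
F1 = 2 * P * R / (P + R)
= 2 * 0.8364 * 0.7302 / (0.8364 + 0.7302)
= 1.2214 / 1.5665
= 0.7797
As percentage: 78.0%

78.0


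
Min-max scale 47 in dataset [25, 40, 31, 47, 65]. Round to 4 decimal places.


Min = 25, Max = 65
Range = 65 - 25 = 40
Scaled = (x - min) / (max - min)
= (47 - 25) / 40
= 22 / 40
= 0.5500

0.5500


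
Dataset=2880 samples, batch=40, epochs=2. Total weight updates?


Iterations per epoch = 2880 / 40 = 72
Total updates = iterations_per_epoch * epochs
= 72 * 2
= 144

144


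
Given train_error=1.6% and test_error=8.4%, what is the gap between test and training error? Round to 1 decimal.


Generalization gap = test_error - train_error
= 8.4 - 1.6
= 6.8%
A moderate gap.

6.8


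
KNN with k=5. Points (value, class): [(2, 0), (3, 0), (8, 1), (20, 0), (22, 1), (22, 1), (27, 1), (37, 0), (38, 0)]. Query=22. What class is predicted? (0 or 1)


Distances from query 22:
Point 22 (class 1): distance = 0
Point 22 (class 1): distance = 0
Point 20 (class 0): distance = 2
Point 27 (class 1): distance = 5
Point 8 (class 1): distance = 14
K=5 nearest neighbors: classes = [1, 1, 0, 1, 1]
Votes for class 1: 4 / 5
Majority vote => class 1

1


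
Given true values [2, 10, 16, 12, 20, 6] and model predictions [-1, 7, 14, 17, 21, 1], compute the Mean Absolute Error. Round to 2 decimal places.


Absolute errors: [3, 3, 2, 5, 1, 5]
Sum of absolute errors = 19
MAE = 19 / 6 = 3.17

3.17


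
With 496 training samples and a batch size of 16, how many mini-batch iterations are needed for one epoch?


Iterations per epoch = dataset_size / batch_size
= 496 / 16
= 31

31


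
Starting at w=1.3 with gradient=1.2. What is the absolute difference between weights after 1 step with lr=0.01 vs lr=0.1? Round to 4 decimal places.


With lr=0.01: w_new = 1.3 - 0.01 * 1.2 = 1.288
With lr=0.1: w_new = 1.3 - 0.1 * 1.2 = 1.18
Absolute difference = |1.288 - 1.18|
= 0.1080

0.1080


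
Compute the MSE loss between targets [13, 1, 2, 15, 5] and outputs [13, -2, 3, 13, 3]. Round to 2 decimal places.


Differences: [0, 3, -1, 2, 2]
Squared errors: [0, 9, 1, 4, 4]
Sum of squared errors = 18
MSE = 18 / 5 = 3.60

3.60


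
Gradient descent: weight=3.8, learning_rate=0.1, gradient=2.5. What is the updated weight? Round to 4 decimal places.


w_new = w_old - lr * gradient
= 3.8 - 0.1 * 2.5
= 3.8 - (0.25)
= 3.5500

3.5500


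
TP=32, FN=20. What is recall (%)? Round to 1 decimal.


Recall = TP / (TP + FN) * 100
= 32 / (32 + 20)
= 32 / 52
= 0.6154
= 61.5%

61.5


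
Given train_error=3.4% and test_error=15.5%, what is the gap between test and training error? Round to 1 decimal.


Generalization gap = test_error - train_error
= 15.5 - 3.4
= 12.1%
A large gap suggests overfitting.

12.1


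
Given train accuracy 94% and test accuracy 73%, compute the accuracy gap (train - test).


Gap = train_accuracy - test_accuracy
= 94 - 73
= 21%
This large gap strongly indicates overfitting.

21


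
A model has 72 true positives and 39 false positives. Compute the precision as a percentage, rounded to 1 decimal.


Precision = TP / (TP + FP) * 100
= 72 / (72 + 39)
= 72 / 111
= 0.6486
= 64.9%

64.9


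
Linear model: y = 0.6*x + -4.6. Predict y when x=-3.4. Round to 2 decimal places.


y = 0.6 * -3.4 + (-4.6)
= -2.04 + (-4.6)
= -6.64

-6.64


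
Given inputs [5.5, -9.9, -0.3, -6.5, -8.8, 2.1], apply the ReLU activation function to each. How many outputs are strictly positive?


ReLU(x) = max(0, x) for each element:
ReLU(5.5) = 5.5
ReLU(-9.9) = 0
ReLU(-0.3) = 0
ReLU(-6.5) = 0
ReLU(-8.8) = 0
ReLU(2.1) = 2.1
Active neurons (>0): 2

2


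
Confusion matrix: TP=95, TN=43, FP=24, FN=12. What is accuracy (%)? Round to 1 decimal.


Accuracy = (TP + TN) / (TP + TN + FP + FN) * 100
= (95 + 43) / (95 + 43 + 24 + 12)
= 138 / 174
= 0.7931
= 79.3%

79.3


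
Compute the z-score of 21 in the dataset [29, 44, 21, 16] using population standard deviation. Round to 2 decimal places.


Mean = (29 + 44 + 21 + 16) / 4 = 27.5
Variance = sum((x_i - mean)^2) / n = 112.25
Std = sqrt(112.25) = 10.5948
Z = (x - mean) / std
= (21 - 27.5) / 10.5948
= -6.5 / 10.5948
= -0.61

-0.61


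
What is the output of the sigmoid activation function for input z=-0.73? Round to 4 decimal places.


sigmoid(z) = 1 / (1 + exp(-z))
exp(-(-0.73)) = exp(0.73) = 2.0751
1 + 2.0751 = 3.0751
1 / 3.0751 = 0.3252

0.3252


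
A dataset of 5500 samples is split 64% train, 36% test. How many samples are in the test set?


Train samples = 5500 * 64% = 3520
Test samples = 5500 - 3520
= 1980

1980


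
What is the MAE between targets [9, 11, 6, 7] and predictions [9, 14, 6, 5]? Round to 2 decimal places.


Absolute errors: [0, 3, 0, 2]
Sum of absolute errors = 5
MAE = 5 / 4 = 1.25

1.25


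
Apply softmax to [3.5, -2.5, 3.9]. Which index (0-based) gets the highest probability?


Softmax is a monotonic transformation, so it preserves the argmax.
We need to find the index of the maximum logit.
Index 0: 3.5
Index 1: -2.5
Index 2: 3.9
Maximum logit = 3.9 at index 2

2


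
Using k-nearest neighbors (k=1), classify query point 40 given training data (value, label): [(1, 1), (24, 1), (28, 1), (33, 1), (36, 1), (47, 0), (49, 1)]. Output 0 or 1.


Distances from query 40:
Point 36 (class 1): distance = 4
K=1 nearest neighbors: classes = [1]
Votes for class 1: 1 / 1
Majority vote => class 1

1


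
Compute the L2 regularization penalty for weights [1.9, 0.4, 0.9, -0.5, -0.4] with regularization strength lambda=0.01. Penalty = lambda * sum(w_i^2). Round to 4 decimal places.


Squaring each weight:
1.9^2 = 3.61
0.4^2 = 0.16
0.9^2 = 0.81
(-0.5)^2 = 0.25
(-0.4)^2 = 0.16
Sum of squares = 4.99
Penalty = 0.01 * 4.99 = 0.0499

0.0499


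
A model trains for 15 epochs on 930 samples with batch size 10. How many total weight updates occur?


Iterations per epoch = 930 / 10 = 93
Total updates = iterations_per_epoch * epochs
= 93 * 15
= 1395

1395


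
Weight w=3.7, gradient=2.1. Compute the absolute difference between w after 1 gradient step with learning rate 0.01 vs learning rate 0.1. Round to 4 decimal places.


With lr=0.01: w_new = 3.7 - 0.01 * 2.1 = 3.679
With lr=0.1: w_new = 3.7 - 0.1 * 2.1 = 3.49
Absolute difference = |3.679 - 3.49|
= 0.1890

0.1890


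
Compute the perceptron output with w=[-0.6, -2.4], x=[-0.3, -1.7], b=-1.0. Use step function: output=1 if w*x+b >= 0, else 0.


z = w . x + b
= -0.6*-0.3 + -2.4*-1.7 + -1.0
= 0.18 + 4.08 + -1.0
= 4.26 + -1.0
= 3.26
Since z = 3.26 >= 0, output = 1

1


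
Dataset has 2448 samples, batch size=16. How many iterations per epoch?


Iterations per epoch = dataset_size / batch_size
= 2448 / 16
= 153

153


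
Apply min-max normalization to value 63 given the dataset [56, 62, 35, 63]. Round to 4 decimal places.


Min = 35, Max = 63
Range = 63 - 35 = 28
Scaled = (x - min) / (max - min)
= (63 - 35) / 28
= 28 / 28
= 1.0000

1.0000


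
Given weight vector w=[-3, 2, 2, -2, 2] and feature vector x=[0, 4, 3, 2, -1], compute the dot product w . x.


Element-wise products:
-3 * 0 = 0
2 * 4 = 8
2 * 3 = 6
-2 * 2 = -4
2 * -1 = -2
Sum = 0 + 8 + 6 + -4 + -2
= 8

8


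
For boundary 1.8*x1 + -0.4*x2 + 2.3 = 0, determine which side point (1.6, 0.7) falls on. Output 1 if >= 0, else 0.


Compute 1.8 * 1.6 + -0.4 * 0.7 + 2.3
= 2.88 + -0.28 + 2.3
= 4.9
Since 4.9 >= 0, the point is on the positive side.

1


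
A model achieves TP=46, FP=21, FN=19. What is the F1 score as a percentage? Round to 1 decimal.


Precision = TP / (TP + FP) = 46 / 67 = 0.6866
Recall = TP / (TP + FN) = 46 / 65 = 0.7077
F1 = 2 * P * R / (P + R)
= 2 * 0.6866 * 0.7077 / (0.6866 + 0.7077)
= 0.9718 / 1.3943
= 0.697
As percentage: 69.7%

69.7


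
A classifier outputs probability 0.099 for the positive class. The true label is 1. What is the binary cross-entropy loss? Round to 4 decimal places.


For y=1: Loss = -log(p)
= -log(0.099)
= -(-2.3126)
= 2.3126

2.3126


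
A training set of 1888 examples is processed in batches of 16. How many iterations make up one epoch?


Iterations per epoch = dataset_size / batch_size
= 1888 / 16
= 118

118


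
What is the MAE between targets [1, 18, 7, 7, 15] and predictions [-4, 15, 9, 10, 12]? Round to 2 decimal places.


Absolute errors: [5, 3, 2, 3, 3]
Sum of absolute errors = 16
MAE = 16 / 5 = 3.20

3.20


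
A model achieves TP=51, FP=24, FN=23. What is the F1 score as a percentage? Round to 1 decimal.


Precision = TP / (TP + FP) = 51 / 75 = 0.68
Recall = TP / (TP + FN) = 51 / 74 = 0.6892
F1 = 2 * P * R / (P + R)
= 2 * 0.68 * 0.6892 / (0.68 + 0.6892)
= 0.9373 / 1.3692
= 0.6846
As percentage: 68.5%

68.5


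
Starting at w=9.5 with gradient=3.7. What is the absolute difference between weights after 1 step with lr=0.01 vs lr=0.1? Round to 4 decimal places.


With lr=0.01: w_new = 9.5 - 0.01 * 3.7 = 9.463
With lr=0.1: w_new = 9.5 - 0.1 * 3.7 = 9.13
Absolute difference = |9.463 - 9.13|
= 0.3330

0.3330


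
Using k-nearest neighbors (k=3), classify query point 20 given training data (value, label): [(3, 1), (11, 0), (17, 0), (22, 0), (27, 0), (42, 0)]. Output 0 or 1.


Distances from query 20:
Point 22 (class 0): distance = 2
Point 17 (class 0): distance = 3
Point 27 (class 0): distance = 7
K=3 nearest neighbors: classes = [0, 0, 0]
Votes for class 1: 0 / 3
Majority vote => class 0

0


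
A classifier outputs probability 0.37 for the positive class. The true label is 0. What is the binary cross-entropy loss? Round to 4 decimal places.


For y=0: Loss = -log(1-p)
= -log(1 - 0.37)
= -log(0.63)
= -(-0.462)
= 0.4620

0.4620


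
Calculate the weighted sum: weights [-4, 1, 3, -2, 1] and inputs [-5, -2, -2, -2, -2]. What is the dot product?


Element-wise products:
-4 * -5 = 20
1 * -2 = -2
3 * -2 = -6
-2 * -2 = 4
1 * -2 = -2
Sum = 20 + -2 + -6 + 4 + -2
= 14

14


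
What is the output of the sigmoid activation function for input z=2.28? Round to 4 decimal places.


sigmoid(z) = 1 / (1 + exp(-z))
exp(-(2.28)) = exp(-2.28) = 0.1023
1 + 0.1023 = 1.1023
1 / 1.1023 = 0.9072

0.9072


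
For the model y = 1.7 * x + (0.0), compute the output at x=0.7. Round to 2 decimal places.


y = 1.7 * 0.7 + (0.0)
= 1.19 + (0.0)
= 1.19

1.19


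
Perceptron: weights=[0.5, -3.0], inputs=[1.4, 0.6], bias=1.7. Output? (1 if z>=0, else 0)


z = w . x + b
= 0.5*1.4 + -3.0*0.6 + 1.7
= 0.7 + -1.8 + 1.7
= -1.1 + 1.7
= 0.6
Since z = 0.6 >= 0, output = 1

1


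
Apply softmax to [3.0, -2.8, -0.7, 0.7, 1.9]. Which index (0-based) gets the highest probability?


Softmax is a monotonic transformation, so it preserves the argmax.
We need to find the index of the maximum logit.
Index 0: 3.0
Index 1: -2.8
Index 2: -0.7
Index 3: 0.7
Index 4: 1.9
Maximum logit = 3.0 at index 0

0


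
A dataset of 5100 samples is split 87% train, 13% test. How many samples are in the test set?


Train samples = 5100 * 87% = 4437
Test samples = 5100 - 4437
= 663

663


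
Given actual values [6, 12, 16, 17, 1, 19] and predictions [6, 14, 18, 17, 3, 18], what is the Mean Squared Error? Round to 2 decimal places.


Differences: [0, -2, -2, 0, -2, 1]
Squared errors: [0, 4, 4, 0, 4, 1]
Sum of squared errors = 13
MSE = 13 / 6 = 2.17

2.17


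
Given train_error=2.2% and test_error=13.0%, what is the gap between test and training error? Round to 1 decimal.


Generalization gap = test_error - train_error
= 13.0 - 2.2
= 10.8%
A large gap suggests overfitting.

10.8


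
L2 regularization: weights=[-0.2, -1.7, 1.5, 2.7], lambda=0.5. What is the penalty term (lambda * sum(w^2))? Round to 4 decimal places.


Squaring each weight:
(-0.2)^2 = 0.04
(-1.7)^2 = 2.89
1.5^2 = 2.25
2.7^2 = 7.29
Sum of squares = 12.47
Penalty = 0.5 * 12.47 = 6.2350

6.2350


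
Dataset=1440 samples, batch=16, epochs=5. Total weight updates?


Iterations per epoch = 1440 / 16 = 90
Total updates = iterations_per_epoch * epochs
= 90 * 5
= 450

450


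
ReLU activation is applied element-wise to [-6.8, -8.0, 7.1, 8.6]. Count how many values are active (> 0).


ReLU(x) = max(0, x) for each element:
ReLU(-6.8) = 0
ReLU(-8.0) = 0
ReLU(7.1) = 7.1
ReLU(8.6) = 8.6
Active neurons (>0): 2

2
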